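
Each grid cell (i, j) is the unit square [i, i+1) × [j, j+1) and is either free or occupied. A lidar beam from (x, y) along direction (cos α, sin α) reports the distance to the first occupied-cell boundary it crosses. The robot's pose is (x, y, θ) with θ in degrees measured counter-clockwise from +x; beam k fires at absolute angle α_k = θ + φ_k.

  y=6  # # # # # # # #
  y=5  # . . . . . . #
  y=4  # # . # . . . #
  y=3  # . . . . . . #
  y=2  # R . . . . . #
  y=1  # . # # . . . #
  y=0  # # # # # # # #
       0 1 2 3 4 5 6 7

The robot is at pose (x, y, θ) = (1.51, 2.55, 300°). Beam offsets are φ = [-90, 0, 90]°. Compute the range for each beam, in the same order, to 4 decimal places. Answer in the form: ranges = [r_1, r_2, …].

beam 1: φ=-90°, α=210°
  direction (-0.8660, -0.5000); cell (1,2); t to first gridline: x 0.5889, y 1.1000 (then +1.1547 / +2.0000)
    (0,2) via x @ 0.5889  # hit
  → r_1 = 0.5889
beam 2: φ=0°, α=300°
  direction (0.5000, -0.8660); cell (1,2); t to first gridline: x 0.9800, y 0.6351 (then +2.0000 / +1.1547)
    (1,1) via y @ 0.6351
    (2,1) via x @ 0.9800  # hit
  → r_2 = 0.9800
beam 3: φ=90°, α=30°
  direction (0.8660, 0.5000); cell (1,2); t to first gridline: x 0.5658, y 0.9000 (then +1.1547 / +2.0000)
    (2,2) via x @ 0.5658
    (2,3) via y @ 0.9000
    (3,3) via x @ 1.7205
    (4,3) via x @ 2.8752
    (4,4) via y @ 2.9000
    (5,4) via x @ 4.0299
    (5,5) via y @ 4.9000
    (6,5) via x @ 5.1846
    (7,5) via x @ 6.3393  # hit
  → r_3 = 6.3393

ranges = [0.5889, 0.9800, 6.3393]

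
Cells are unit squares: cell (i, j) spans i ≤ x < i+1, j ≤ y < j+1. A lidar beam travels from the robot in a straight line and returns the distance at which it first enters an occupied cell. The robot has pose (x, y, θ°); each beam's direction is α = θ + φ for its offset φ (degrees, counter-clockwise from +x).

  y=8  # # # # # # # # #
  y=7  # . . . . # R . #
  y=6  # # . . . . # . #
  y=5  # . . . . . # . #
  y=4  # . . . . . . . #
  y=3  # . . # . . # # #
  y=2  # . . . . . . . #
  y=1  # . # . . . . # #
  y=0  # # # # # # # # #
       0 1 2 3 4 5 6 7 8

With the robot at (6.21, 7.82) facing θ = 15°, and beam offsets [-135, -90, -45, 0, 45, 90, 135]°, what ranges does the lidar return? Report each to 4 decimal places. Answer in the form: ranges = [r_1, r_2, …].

beam 1: φ=-135°, α=240°
  d=(-0.5000,-0.8660)  start (6,7)  tX=0.4200 tY=0.9469  stride 1/|dx|=2.0000 1/|dy|=1.1547
    cross x-line → (5,7), t=0.4200 (wall)
  → r_1 = 0.4200
beam 2: φ=-90°, α=285°
  d=(0.2588,-0.9659)  start (6,7)  tX=3.0523 tY=0.8489  stride 1/|dx|=3.8637 1/|dy|=1.0353
    cross y-line → (6,6), t=0.8489 (wall)
  → r_2 = 0.8489
beam 3: φ=-45°, α=330°
  d=(0.8660,-0.5000)  start (6,7)  tX=0.9122 tY=1.6400  stride 1/|dx|=1.1547 1/|dy|=2.0000
    cross x-line → (7,7), t=0.9122
    cross y-line → (7,6), t=1.6400
    cross x-line → (8,6), t=2.0669 (wall)
  → r_3 = 2.0669
beam 4: φ=0°, α=15°
  d=(0.9659,0.2588)  start (6,7)  tX=0.8179 tY=0.6955  stride 1/|dx|=1.0353 1/|dy|=3.8637
    cross y-line → (6,8), t=0.6955 (wall)
  → r_4 = 0.6955
beam 5: φ=45°, α=60°
  d=(0.5000,0.8660)  start (6,7)  tX=1.5800 tY=0.2078  stride 1/|dx|=2.0000 1/|dy|=1.1547
    cross y-line → (6,8), t=0.2078 (wall)
  → r_5 = 0.2078
beam 6: φ=90°, α=105°
  d=(-0.2588,0.9659)  start (6,7)  tX=0.8114 tY=0.1863  stride 1/|dx|=3.8637 1/|dy|=1.0353
    cross y-line → (6,8), t=0.1863 (wall)
  → r_6 = 0.1863
beam 7: φ=135°, α=150°
  d=(-0.8660,0.5000)  start (6,7)  tX=0.2425 tY=0.3600  stride 1/|dx|=1.1547 1/|dy|=2.0000
    cross x-line → (5,7), t=0.2425 (wall)
  → r_7 = 0.2425

ranges = [0.4200, 0.8489, 2.0669, 0.6955, 0.2078, 0.1863, 0.2425]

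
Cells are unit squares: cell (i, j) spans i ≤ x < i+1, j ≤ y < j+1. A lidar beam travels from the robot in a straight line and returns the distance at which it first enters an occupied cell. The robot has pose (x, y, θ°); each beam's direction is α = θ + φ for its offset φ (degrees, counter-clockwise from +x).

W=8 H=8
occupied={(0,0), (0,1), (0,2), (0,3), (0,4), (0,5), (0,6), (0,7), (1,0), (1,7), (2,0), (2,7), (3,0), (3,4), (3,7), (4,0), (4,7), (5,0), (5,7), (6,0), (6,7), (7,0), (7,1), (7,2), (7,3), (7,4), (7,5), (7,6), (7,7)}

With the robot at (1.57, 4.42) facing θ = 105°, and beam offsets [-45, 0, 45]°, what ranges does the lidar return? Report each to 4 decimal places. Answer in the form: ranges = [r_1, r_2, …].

ranges = [2.9791, 2.2023, 0.6582]

beam 1: φ=-45°, α=60°
  d=(0.5000,0.8660)  start (1,4)  tX=0.8600 tY=0.6697  stride 1/|dx|=2.0000 1/|dy|=1.1547
    cross y-line → (1,5), t=0.6697
    cross x-line → (2,5), t=0.8600
    cross y-line → (2,6), t=1.8244
    cross x-line → (3,6), t=2.8600
    cross y-line → (3,7), t=2.9791 (wall)
  → r_1 = 2.9791
beam 2: φ=0°, α=105°
  d=(-0.2588,0.9659)  start (1,4)  tX=2.2023 tY=0.6005  stride 1/|dx|=3.8637 1/|dy|=1.0353
    cross y-line → (1,5), t=0.6005
    cross y-line → (1,6), t=1.6357
    cross x-line → (0,6), t=2.2023 (wall)
  → r_2 = 2.2023
beam 3: φ=45°, α=150°
  d=(-0.8660,0.5000)  start (1,4)  tX=0.6582 tY=1.1600  stride 1/|dx|=1.1547 1/|dy|=2.0000
    cross x-line → (0,4), t=0.6582 (wall)
  → r_3 = 0.6582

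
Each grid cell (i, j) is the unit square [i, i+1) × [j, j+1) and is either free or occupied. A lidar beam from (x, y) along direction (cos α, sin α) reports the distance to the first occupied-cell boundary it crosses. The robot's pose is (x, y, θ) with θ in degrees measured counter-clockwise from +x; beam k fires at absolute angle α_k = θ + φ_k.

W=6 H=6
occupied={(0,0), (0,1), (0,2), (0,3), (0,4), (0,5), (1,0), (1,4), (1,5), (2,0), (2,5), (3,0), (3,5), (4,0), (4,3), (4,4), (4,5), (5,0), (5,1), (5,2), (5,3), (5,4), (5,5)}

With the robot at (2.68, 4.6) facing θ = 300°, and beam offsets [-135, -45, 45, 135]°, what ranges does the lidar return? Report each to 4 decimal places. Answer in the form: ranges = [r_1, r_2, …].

beam 1: φ=-135°, α=165°
  dir = (cos 165°, sin 165°) = (-0.9659, 0.2588); from cell (2,4)
  next x-line at t=0.7040, next y-line at t=1.5455; Δt_x=1.0353, Δt_y=3.8637
    x: enter (1,4) at t=0.7040 ← occupied
  → r_1 = 0.7040
beam 2: φ=-45°, α=255°
  dir = (cos 255°, sin 255°) = (-0.2588, -0.9659); from cell (2,4)
  next x-line at t=2.6273, next y-line at t=0.6212; Δt_x=3.8637, Δt_y=1.0353
    y: enter (2,3) at t=0.6212
    y: enter (2,2) at t=1.6564
    x: enter (1,2) at t=2.6273
    y: enter (1,1) at t=2.6917
    y: enter (1,0) at t=3.7270 ← occupied
  → r_2 = 3.7270
beam 3: φ=45°, α=345°
  dir = (cos 345°, sin 345°) = (0.9659, -0.2588); from cell (2,4)
  next x-line at t=0.3313, next y-line at t=2.3182; Δt_x=1.0353, Δt_y=3.8637
    x: enter (3,4) at t=0.3313
    x: enter (4,4) at t=1.3666 ← occupied
  → r_3 = 1.3666
beam 4: φ=135°, α=75°
  dir = (cos 75°, sin 75°) = (0.2588, 0.9659); from cell (2,4)
  next x-line at t=1.2364, next y-line at t=0.4141; Δt_x=3.8637, Δt_y=1.0353
    y: enter (2,5) at t=0.4141 ← occupied
  → r_4 = 0.4141

ranges = [0.7040, 3.7270, 1.3666, 0.4141]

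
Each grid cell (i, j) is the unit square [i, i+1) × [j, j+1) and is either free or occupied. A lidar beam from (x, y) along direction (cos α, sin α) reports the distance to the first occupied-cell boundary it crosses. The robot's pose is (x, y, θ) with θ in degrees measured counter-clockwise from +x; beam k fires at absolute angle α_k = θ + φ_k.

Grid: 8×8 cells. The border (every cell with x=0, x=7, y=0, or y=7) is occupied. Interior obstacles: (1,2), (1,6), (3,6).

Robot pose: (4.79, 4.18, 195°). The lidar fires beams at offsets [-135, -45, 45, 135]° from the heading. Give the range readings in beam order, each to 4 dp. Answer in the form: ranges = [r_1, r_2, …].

ranges = [3.2563, 3.6400, 3.6719, 2.5519]

beam 1: φ=-135°, α=60°
  direction (0.5000, 0.8660); cell (4,4); t to first gridline: x 0.4200, y 0.9469 (then +2.0000 / +1.1547)
    (5,4) via x @ 0.4200
    (5,5) via y @ 0.9469
    (5,6) via y @ 2.1016
    (6,6) via x @ 2.4200
    (6,7) via y @ 3.2563  # hit
  → r_1 = 3.2563
beam 2: φ=-45°, α=150°
  direction (-0.8660, 0.5000); cell (4,4); t to first gridline: x 0.9122, y 1.6400 (then +1.1547 / +2.0000)
    (3,4) via x @ 0.9122
    (3,5) via y @ 1.6400
    (2,5) via x @ 2.0669
    (1,5) via x @ 3.2216
    (1,6) via y @ 3.6400  # hit
  → r_2 = 3.6400
beam 3: φ=45°, α=240°
  direction (-0.5000, -0.8660); cell (4,4); t to first gridline: x 1.5800, y 0.2078 (then +2.0000 / +1.1547)
    (4,3) via y @ 0.2078
    (4,2) via y @ 1.3625
    (3,2) via x @ 1.5800
    (3,1) via y @ 2.5172
    (2,1) via x @ 3.5800
    (2,0) via y @ 3.6719  # hit
  → r_3 = 3.6719
beam 4: φ=135°, α=330°
  direction (0.8660, -0.5000); cell (4,4); t to first gridline: x 0.2425, y 0.3600 (then +1.1547 / +2.0000)
    (5,4) via x @ 0.2425
    (5,3) via y @ 0.3600
    (6,3) via x @ 1.3972
    (6,2) via y @ 2.3600
    (7,2) via x @ 2.5519  # hit
  → r_4 = 2.5519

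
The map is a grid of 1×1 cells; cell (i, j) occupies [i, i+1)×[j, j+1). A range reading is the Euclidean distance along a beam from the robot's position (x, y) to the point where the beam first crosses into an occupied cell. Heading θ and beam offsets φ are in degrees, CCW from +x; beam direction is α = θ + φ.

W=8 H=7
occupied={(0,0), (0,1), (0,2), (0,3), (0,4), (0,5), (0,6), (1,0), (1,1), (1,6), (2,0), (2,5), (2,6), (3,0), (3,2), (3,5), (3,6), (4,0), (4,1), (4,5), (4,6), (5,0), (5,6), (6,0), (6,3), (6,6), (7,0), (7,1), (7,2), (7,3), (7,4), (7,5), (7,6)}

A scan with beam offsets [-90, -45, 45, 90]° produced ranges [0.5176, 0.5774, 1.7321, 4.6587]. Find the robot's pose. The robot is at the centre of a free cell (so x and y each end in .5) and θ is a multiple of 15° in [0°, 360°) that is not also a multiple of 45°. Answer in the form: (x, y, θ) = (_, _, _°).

Enumerate (i+0.5, j+0.5, θ) over the 23 free cells and 16 admissible headings. For each, cast all 4 beams and compare to the given ranges.
  (2.5, 3.5, 165°): beam 1 = 1.5529 ≠ 0.5176 ✗
  (3.5, 3.5, 60°): beam 1 = 4.0415 ≠ 0.5176 ✗
  (5.5, 4.5, 300°): beam 1 = 5.0000 ≠ 0.5176 ✗
  (2.5, 2.5, 345°): beam 1 = 1.5529 ≠ 0.5176 ✗
  (2.5, 1.5, 210°): beam 1 = 3.0000 ≠ 0.5176 ✗
  …
  (5.5, 3.5, 75°): r_1=0.5176, r_2=0.5774, r_3=1.7321, r_4=4.6587 — all match ✓
No second candidate reproduces the full scan.

(x, y, θ) = (5.5, 3.5, 75°)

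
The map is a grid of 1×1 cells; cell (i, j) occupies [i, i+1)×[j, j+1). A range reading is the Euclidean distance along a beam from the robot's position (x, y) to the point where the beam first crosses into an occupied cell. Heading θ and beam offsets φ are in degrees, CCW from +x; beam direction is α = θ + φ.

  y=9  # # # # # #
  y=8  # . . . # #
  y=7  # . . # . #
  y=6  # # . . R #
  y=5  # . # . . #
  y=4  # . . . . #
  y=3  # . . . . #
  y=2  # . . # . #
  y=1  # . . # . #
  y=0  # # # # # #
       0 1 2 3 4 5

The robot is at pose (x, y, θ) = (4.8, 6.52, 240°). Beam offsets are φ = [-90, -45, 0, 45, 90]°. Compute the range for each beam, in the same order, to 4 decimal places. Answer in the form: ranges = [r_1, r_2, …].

ranges = [0.9600, 2.0091, 6.3739, 0.7727, 0.2309]

beam 1: φ=-90°, α=150°
  dir = (cos 150°, sin 150°) = (-0.8660, 0.5000); from cell (4,6)
  next x-line at t=0.9238, next y-line at t=0.9600; Δt_x=1.1547, Δt_y=2.0000
    x: enter (3,6) at t=0.9238
    y: enter (3,7) at t=0.9600 ← occupied
  → r_1 = 0.9600
beam 2: φ=-45°, α=195°
  dir = (cos 195°, sin 195°) = (-0.9659, -0.2588); from cell (4,6)
  next x-line at t=0.8282, next y-line at t=2.0091; Δt_x=1.0353, Δt_y=3.8637
    x: enter (3,6) at t=0.8282
    x: enter (2,6) at t=1.8635
    y: enter (2,5) at t=2.0091 ← occupied
  → r_2 = 2.0091
beam 3: φ=0°, α=240°
  dir = (cos 240°, sin 240°) = (-0.5000, -0.8660); from cell (4,6)
  next x-line at t=1.6000, next y-line at t=0.6004; Δt_x=2.0000, Δt_y=1.1547
    y: enter (4,5) at t=0.6004
    x: enter (3,5) at t=1.6000
    y: enter (3,4) at t=1.7551
    y: enter (3,3) at t=2.9098
    x: enter (2,3) at t=3.6000
    y: enter (2,2) at t=4.0645
    y: enter (2,1) at t=5.2192
    x: enter (1,1) at t=5.6000
    y: enter (1,0) at t=6.3739 ← occupied
  → r_3 = 6.3739
beam 4: φ=45°, α=285°
  dir = (cos 285°, sin 285°) = (0.2588, -0.9659); from cell (4,6)
  next x-line at t=0.7727, next y-line at t=0.5383; Δt_x=3.8637, Δt_y=1.0353
    y: enter (4,5) at t=0.5383
    x: enter (5,5) at t=0.7727 ← occupied
  → r_4 = 0.7727
beam 5: φ=90°, α=330°
  dir = (cos 330°, sin 330°) = (0.8660, -0.5000); from cell (4,6)
  next x-line at t=0.2309, next y-line at t=1.0400; Δt_x=1.1547, Δt_y=2.0000
    x: enter (5,6) at t=0.2309 ← occupied
  → r_5 = 0.2309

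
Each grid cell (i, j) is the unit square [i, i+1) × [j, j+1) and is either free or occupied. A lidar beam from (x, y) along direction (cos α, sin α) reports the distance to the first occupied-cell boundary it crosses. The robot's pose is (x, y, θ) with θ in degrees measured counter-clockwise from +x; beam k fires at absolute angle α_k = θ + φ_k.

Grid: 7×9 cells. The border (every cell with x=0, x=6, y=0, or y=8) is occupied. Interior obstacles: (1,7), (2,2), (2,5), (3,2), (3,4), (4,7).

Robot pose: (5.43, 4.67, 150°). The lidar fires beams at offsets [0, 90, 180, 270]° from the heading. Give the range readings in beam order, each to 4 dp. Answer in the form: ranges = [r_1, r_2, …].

ranges = [4.6600, 2.8600, 0.6582, 1.1400]

beam 1: φ=0°, α=150°
  dir = (cos 150°, sin 150°) = (-0.8660, 0.5000); from cell (5,4)
  next x-line at t=0.4965, next y-line at t=0.6600; Δt_x=1.1547, Δt_y=2.0000
    x: enter (4,4) at t=0.4965
    y: enter (4,5) at t=0.6600
    x: enter (3,5) at t=1.6512
    y: enter (3,6) at t=2.6600
    x: enter (2,6) at t=2.8059
    x: enter (1,6) at t=3.9606
    y: enter (1,7) at t=4.6600 ← occupied
  → r_1 = 4.6600
beam 2: φ=90°, α=240°
  dir = (cos 240°, sin 240°) = (-0.5000, -0.8660); from cell (5,4)
  next x-line at t=0.8600, next y-line at t=0.7736; Δt_x=2.0000, Δt_y=1.1547
    y: enter (5,3) at t=0.7736
    x: enter (4,3) at t=0.8600
    y: enter (4,2) at t=1.9283
    x: enter (3,2) at t=2.8600 ← occupied
  → r_2 = 2.8600
beam 3: φ=180°, α=330°
  dir = (cos 330°, sin 330°) = (0.8660, -0.5000); from cell (5,4)
  next x-line at t=0.6582, next y-line at t=1.3400; Δt_x=1.1547, Δt_y=2.0000
    x: enter (6,4) at t=0.6582 ← occupied
  → r_3 = 0.6582
beam 4: φ=270°, α=60°
  dir = (cos 60°, sin 60°) = (0.5000, 0.8660); from cell (5,4)
  next x-line at t=1.1400, next y-line at t=0.3811; Δt_x=2.0000, Δt_y=1.1547
    y: enter (5,5) at t=0.3811
    x: enter (6,5) at t=1.1400 ← occupied
  → r_4 = 1.1400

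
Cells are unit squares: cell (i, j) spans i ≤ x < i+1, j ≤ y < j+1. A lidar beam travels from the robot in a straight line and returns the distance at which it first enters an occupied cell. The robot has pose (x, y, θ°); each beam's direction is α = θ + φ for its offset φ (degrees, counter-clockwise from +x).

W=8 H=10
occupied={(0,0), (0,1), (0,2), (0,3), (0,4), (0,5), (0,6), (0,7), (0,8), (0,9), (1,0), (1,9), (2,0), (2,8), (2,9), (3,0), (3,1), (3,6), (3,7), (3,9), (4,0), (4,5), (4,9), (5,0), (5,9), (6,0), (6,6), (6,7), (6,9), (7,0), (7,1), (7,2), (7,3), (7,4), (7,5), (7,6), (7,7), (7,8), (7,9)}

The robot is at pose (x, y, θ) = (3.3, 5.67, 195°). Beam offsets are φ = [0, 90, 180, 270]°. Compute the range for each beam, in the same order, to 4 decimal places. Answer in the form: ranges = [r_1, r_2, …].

beam 1: φ=0°, α=195°
  dir = (cos 195°, sin 195°) = (-0.9659, -0.2588); from cell (3,5)
  next x-line at t=0.3106, next y-line at t=2.5887; Δt_x=1.0353, Δt_y=3.8637
    x: enter (2,5) at t=0.3106
    x: enter (1,5) at t=1.3459
    x: enter (0,5) at t=2.3811 ← occupied
  → r_1 = 2.3811
beam 2: φ=90°, α=285°
  dir = (cos 285°, sin 285°) = (0.2588, -0.9659); from cell (3,5)
  next x-line at t=2.7046, next y-line at t=0.6936; Δt_x=3.8637, Δt_y=1.0353
    y: enter (3,4) at t=0.6936
    y: enter (3,3) at t=1.7289
    x: enter (4,3) at t=2.7046
    y: enter (4,2) at t=2.7642
    y: enter (4,1) at t=3.7995
    y: enter (4,0) at t=4.8347 ← occupied
  → r_2 = 4.8347
beam 3: φ=180°, α=15°
  dir = (cos 15°, sin 15°) = (0.9659, 0.2588); from cell (3,5)
  next x-line at t=0.7247, next y-line at t=1.2750; Δt_x=1.0353, Δt_y=3.8637
    x: enter (4,5) at t=0.7247 ← occupied
  → r_3 = 0.7247
beam 4: φ=270°, α=105°
  dir = (cos 105°, sin 105°) = (-0.2588, 0.9659); from cell (3,5)
  next x-line at t=1.1591, next y-line at t=0.3416; Δt_x=3.8637, Δt_y=1.0353
    y: enter (3,6) at t=0.3416 ← occupied
  → r_4 = 0.3416

ranges = [2.3811, 4.8347, 0.7247, 0.3416]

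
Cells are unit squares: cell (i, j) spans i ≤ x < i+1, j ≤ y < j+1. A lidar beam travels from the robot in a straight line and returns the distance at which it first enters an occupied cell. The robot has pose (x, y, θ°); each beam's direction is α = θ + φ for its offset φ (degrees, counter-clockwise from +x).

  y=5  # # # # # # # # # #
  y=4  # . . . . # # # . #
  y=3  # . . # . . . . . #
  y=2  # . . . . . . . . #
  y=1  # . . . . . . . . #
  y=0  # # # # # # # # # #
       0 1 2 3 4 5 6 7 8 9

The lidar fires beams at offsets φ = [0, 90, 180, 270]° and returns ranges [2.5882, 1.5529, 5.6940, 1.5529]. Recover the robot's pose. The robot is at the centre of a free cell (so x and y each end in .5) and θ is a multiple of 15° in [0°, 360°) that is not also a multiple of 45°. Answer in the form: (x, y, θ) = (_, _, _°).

(x, y, θ) = (6.5, 2.5, 15°)

The pose lattice has 28·16 = 448 candidates. Test each by forward raycasting.
  (1.5, 2.5, 75°): beam 2 = 0.5176 ≠ 1.5529 ✗
  (3.5, 4.5, 165°): beam 1 = 1.9319 ≠ 2.5882 ✗
  (8.5, 4.5, 30°): beam 1 = 0.5774 ≠ 2.5882 ✗
  (8.5, 2.5, 240°): beam 1 = 1.7321 ≠ 2.5882 ✗
  …
  (6.5, 2.5, 15°): r_1=2.5882, r_2=1.5529, r_3=5.6940, r_4=1.5529 — all match ✓
Only this pose fits every beam.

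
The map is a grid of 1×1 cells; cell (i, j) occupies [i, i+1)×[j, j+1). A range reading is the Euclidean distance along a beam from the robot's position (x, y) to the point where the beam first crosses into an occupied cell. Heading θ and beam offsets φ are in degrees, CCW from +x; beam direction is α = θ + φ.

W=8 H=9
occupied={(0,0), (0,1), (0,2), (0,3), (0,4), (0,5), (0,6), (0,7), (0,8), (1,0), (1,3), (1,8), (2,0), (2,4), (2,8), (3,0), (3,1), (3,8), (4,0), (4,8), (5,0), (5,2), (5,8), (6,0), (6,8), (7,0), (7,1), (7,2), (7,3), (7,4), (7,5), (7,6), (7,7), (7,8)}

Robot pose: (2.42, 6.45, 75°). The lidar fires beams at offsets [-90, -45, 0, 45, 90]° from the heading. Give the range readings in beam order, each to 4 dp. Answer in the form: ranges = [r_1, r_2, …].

ranges = [4.7416, 3.1000, 1.6047, 1.7898, 1.4701]

beam 1: φ=-90°, α=345°
  cosα=0.9659 sinα=-0.2588 | (2,6) | tMaxX 0.6005 tMaxY 1.7387 | tΔX 1.0353 tΔY 3.8637
    t=0.6005 [x] (3,6)
    t=1.6357 [x] (4,6)
    t=1.7387 [y] (4,5)
    t=2.6710 [x] (5,5)
    t=3.7063 [x] (6,5)
    t=4.7416 [x] (7,5) — stop
  → r_1 = 4.7416
beam 2: φ=-45°, α=30°
  cosα=0.8660 sinα=0.5000 | (2,6) | tMaxX 0.6697 tMaxY 1.1000 | tΔX 1.1547 tΔY 2.0000
    t=0.6697 [x] (3,6)
    t=1.1000 [y] (3,7)
    t=1.8244 [x] (4,7)
    t=2.9791 [x] (5,7)
    t=3.1000 [y] (5,8) — stop
  → r_2 = 3.1000
beam 3: φ=0°, α=75°
  cosα=0.2588 sinα=0.9659 | (2,6) | tMaxX 2.2409 tMaxY 0.5694 | tΔX 3.8637 tΔY 1.0353
    t=0.5694 [y] (2,7)
    t=1.6047 [y] (2,8) — stop
  → r_3 = 1.6047
beam 4: φ=45°, α=120°
  cosα=-0.5000 sinα=0.8660 | (2,6) | tMaxX 0.8400 tMaxY 0.6351 | tΔX 2.0000 tΔY 1.1547
    t=0.6351 [y] (2,7)
    t=0.8400 [x] (1,7)
    t=1.7898 [y] (1,8) — stop
  → r_4 = 1.7898
beam 5: φ=90°, α=165°
  cosα=-0.9659 sinα=0.2588 | (2,6) | tMaxX 0.4348 tMaxY 2.1250 | tΔX 1.0353 tΔY 3.8637
    t=0.4348 [x] (1,6)
    t=1.4701 [x] (0,6) — stop
  → r_5 = 1.4701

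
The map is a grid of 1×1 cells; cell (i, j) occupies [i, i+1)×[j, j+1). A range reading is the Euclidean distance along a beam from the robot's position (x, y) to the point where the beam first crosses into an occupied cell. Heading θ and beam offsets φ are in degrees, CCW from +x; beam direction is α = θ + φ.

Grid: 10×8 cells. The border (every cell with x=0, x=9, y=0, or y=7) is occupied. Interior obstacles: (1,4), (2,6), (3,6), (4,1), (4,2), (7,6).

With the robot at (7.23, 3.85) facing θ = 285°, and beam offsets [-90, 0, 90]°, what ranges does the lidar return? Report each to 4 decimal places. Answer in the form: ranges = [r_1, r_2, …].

beam 1: φ=-90°, α=195°
  direction (-0.9659, -0.2588); cell (7,3); t to first gridline: x 0.2381, y 3.2841 (then +1.0353 / +3.8637)
    (6,3) via x @ 0.2381
    (5,3) via x @ 1.2734
    (4,3) via x @ 2.3087
    (4,2) via y @ 3.2841  # hit
  → r_1 = 3.2841
beam 2: φ=0°, α=285°
  direction (0.2588, -0.9659); cell (7,3); t to first gridline: x 2.9751, y 0.8800 (then +3.8637 / +1.0353)
    (7,2) via y @ 0.8800
    (7,1) via y @ 1.9153
    (7,0) via y @ 2.9505  # hit
  → r_2 = 2.9505
beam 3: φ=90°, α=15°
  direction (0.9659, 0.2588); cell (7,3); t to first gridline: x 0.7972, y 0.5796 (then +1.0353 / +3.8637)
    (7,4) via y @ 0.5796
    (8,4) via x @ 0.7972
    (9,4) via x @ 1.8324  # hit
  → r_3 = 1.8324

ranges = [3.2841, 2.9505, 1.8324]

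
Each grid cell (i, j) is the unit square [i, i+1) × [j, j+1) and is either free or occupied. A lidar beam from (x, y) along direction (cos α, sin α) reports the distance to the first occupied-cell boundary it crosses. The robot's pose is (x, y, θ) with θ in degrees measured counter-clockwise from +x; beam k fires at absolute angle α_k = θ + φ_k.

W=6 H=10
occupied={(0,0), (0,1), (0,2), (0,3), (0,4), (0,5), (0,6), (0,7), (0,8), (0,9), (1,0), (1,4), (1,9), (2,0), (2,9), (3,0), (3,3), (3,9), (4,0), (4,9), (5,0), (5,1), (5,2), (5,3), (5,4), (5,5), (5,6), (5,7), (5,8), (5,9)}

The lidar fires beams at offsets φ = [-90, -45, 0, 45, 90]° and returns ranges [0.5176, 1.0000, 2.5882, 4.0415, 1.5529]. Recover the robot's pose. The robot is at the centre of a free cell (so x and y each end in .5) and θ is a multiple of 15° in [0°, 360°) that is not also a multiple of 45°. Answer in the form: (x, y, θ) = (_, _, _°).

(x, y, θ) = (1.5, 3.5, 285°)

The pose lattice has 30·16 = 480 candidates. Test each by forward raycasting.
  (1.5, 2.5, 75°): beam 1 = 3.6235 ≠ 0.5176 ✗
  (1.5, 2.5, 255°): beam 2 = 0.5774 ≠ 1.0000 ✗
  (2.5, 6.5, 60°): beam 1 = 2.8868 ≠ 0.5176 ✗
  (1.5, 7.5, 345°): beam 1 = 1.9319 ≠ 0.5176 ✗
  (4.5, 7.5, 285°): beam 1 = 3.6235 ≠ 0.5176 ✗
  …
  (1.5, 3.5, 285°): r_1=0.5176, r_2=1.0000, r_3=2.5882, r_4=4.0415, r_5=1.5529 — all match ✓
No second candidate reproduces the full scan.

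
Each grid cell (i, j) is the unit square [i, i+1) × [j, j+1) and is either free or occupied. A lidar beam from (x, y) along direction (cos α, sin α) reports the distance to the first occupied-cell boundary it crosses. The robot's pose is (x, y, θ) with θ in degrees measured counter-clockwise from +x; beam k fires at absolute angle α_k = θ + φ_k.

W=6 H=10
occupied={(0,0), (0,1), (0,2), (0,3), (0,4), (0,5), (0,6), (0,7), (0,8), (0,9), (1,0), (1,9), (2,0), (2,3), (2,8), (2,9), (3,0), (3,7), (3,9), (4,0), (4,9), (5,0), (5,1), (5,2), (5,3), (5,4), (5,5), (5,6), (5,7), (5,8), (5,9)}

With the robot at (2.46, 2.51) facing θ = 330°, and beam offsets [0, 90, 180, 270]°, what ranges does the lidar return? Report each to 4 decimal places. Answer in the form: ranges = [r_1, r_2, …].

ranges = [2.9329, 0.5658, 1.6859, 1.7436]

beam 1: φ=0°, α=330°
  dir = (cos 330°, sin 330°) = (0.8660, -0.5000); from cell (2,2)
  next x-line at t=0.6235, next y-line at t=1.0200; Δt_x=1.1547, Δt_y=2.0000
    x: enter (3,2) at t=0.6235
    y: enter (3,1) at t=1.0200
    x: enter (4,1) at t=1.7782
    x: enter (5,1) at t=2.9329 ← occupied
  → r_1 = 2.9329
beam 2: φ=90°, α=60°
  dir = (cos 60°, sin 60°) = (0.5000, 0.8660); from cell (2,2)
  next x-line at t=1.0800, next y-line at t=0.5658; Δt_x=2.0000, Δt_y=1.1547
    y: enter (2,3) at t=0.5658 ← occupied
  → r_2 = 0.5658
beam 3: φ=180°, α=150°
  dir = (cos 150°, sin 150°) = (-0.8660, 0.5000); from cell (2,2)
  next x-line at t=0.5312, next y-line at t=0.9800; Δt_x=1.1547, Δt_y=2.0000
    x: enter (1,2) at t=0.5312
    y: enter (1,3) at t=0.9800
    x: enter (0,3) at t=1.6859 ← occupied
  → r_3 = 1.6859
beam 4: φ=270°, α=240°
  dir = (cos 240°, sin 240°) = (-0.5000, -0.8660); from cell (2,2)
  next x-line at t=0.9200, next y-line at t=0.5889; Δt_x=2.0000, Δt_y=1.1547
    y: enter (2,1) at t=0.5889
    x: enter (1,1) at t=0.9200
    y: enter (1,0) at t=1.7436 ← occupied
  → r_4 = 1.7436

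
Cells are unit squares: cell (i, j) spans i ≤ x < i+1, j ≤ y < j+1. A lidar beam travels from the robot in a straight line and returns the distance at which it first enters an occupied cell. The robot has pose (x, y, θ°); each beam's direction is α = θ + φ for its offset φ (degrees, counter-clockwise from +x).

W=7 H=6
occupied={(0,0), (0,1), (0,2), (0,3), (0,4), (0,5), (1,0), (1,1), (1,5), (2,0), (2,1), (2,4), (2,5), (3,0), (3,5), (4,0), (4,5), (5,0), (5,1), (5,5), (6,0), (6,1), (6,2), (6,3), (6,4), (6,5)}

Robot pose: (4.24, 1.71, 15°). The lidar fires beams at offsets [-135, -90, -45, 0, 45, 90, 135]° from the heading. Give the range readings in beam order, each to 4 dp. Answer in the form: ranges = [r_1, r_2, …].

beam 1: φ=-135°, α=240°
  cosα=-0.5000 sinα=-0.8660 | (4,1) | tMaxX 0.4800 tMaxY 0.8198 | tΔX 2.0000 tΔY 1.1547
    t=0.4800 [x] (3,1)
    t=0.8198 [y] (3,0) — stop
  → r_1 = 0.8198
beam 2: φ=-90°, α=285°
  cosα=0.2588 sinα=-0.9659 | (4,1) | tMaxX 2.9364 tMaxY 0.7350 | tΔX 3.8637 tΔY 1.0353
    t=0.7350 [y] (4,0) — stop
  → r_2 = 0.7350
beam 3: φ=-45°, α=330°
  cosα=0.8660 sinα=-0.5000 | (4,1) | tMaxX 0.8776 tMaxY 1.4200 | tΔX 1.1547 tΔY 2.0000
    t=0.8776 [x] (5,1) — stop
  → r_3 = 0.8776
beam 4: φ=0°, α=15°
  cosα=0.9659 sinα=0.2588 | (4,1) | tMaxX 0.7868 tMaxY 1.1205 | tΔX 1.0353 tΔY 3.8637
    t=0.7868 [x] (5,1) — stop
  → r_4 = 0.7868
beam 5: φ=45°, α=60°
  cosα=0.5000 sinα=0.8660 | (4,1) | tMaxX 1.5200 tMaxY 0.3349 | tΔX 2.0000 tΔY 1.1547
    t=0.3349 [y] (4,2)
    t=1.4896 [y] (4,3)
    t=1.5200 [x] (5,3)
    t=2.6443 [y] (5,4)
    t=3.5200 [x] (6,4) — stop
  → r_5 = 3.5200
beam 6: φ=90°, α=105°
  cosα=-0.2588 sinα=0.9659 | (4,1) | tMaxX 0.9273 tMaxY 0.3002 | tΔX 3.8637 tΔY 1.0353
    t=0.3002 [y] (4,2)
    t=0.9273 [x] (3,2)
    t=1.3355 [y] (3,3)
    t=2.3708 [y] (3,4)
    t=3.4061 [y] (3,5) — stop
  → r_6 = 3.4061
beam 7: φ=135°, α=150°
  cosα=-0.8660 sinα=0.5000 | (4,1) | tMaxX 0.2771 tMaxY 0.5800 | tΔX 1.1547 tΔY 2.0000
    t=0.2771 [x] (3,1)
    t=0.5800 [y] (3,2)
    t=1.4318 [x] (2,2)
    t=2.5800 [y] (2,3)
    t=2.5865 [x] (1,3)
    t=3.7412 [x] (0,3) — stop
  → r_7 = 3.7412

ranges = [0.8198, 0.7350, 0.8776, 0.7868, 3.5200, 3.4061, 3.7412]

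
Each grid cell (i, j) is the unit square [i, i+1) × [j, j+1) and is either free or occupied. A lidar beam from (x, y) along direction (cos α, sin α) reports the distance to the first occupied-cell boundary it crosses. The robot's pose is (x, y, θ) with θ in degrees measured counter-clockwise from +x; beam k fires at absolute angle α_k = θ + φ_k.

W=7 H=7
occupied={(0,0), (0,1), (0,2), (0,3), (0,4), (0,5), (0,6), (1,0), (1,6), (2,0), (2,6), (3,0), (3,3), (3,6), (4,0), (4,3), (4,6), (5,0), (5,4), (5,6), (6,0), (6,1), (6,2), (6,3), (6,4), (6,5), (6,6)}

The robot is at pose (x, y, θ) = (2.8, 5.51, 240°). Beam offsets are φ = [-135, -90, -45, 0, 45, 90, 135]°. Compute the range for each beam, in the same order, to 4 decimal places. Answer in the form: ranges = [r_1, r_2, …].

ranges = [0.5073, 0.9800, 1.8635, 3.6000, 1.5633, 2.5403, 1.8932]

beam 1: φ=-135°, α=105°
  dir = (cos 105°, sin 105°) = (-0.2588, 0.9659); from cell (2,5)
  next x-line at t=3.0910, next y-line at t=0.5073; Δt_x=3.8637, Δt_y=1.0353
    y: enter (2,6) at t=0.5073 ← occupied
  → r_1 = 0.5073
beam 2: φ=-90°, α=150°
  dir = (cos 150°, sin 150°) = (-0.8660, 0.5000); from cell (2,5)
  next x-line at t=0.9238, next y-line at t=0.9800; Δt_x=1.1547, Δt_y=2.0000
    x: enter (1,5) at t=0.9238
    y: enter (1,6) at t=0.9800 ← occupied
  → r_2 = 0.9800
beam 3: φ=-45°, α=195°
  dir = (cos 195°, sin 195°) = (-0.9659, -0.2588); from cell (2,5)
  next x-line at t=0.8282, next y-line at t=1.9705; Δt_x=1.0353, Δt_y=3.8637
    x: enter (1,5) at t=0.8282
    x: enter (0,5) at t=1.8635 ← occupied
  → r_3 = 1.8635
beam 4: φ=0°, α=240°
  dir = (cos 240°, sin 240°) = (-0.5000, -0.8660); from cell (2,5)
  next x-line at t=1.6000, next y-line at t=0.5889; Δt_x=2.0000, Δt_y=1.1547
    y: enter (2,4) at t=0.5889
    x: enter (1,4) at t=1.6000
    y: enter (1,3) at t=1.7436
    y: enter (1,2) at t=2.8983
    x: enter (0,2) at t=3.6000 ← occupied
  → r_4 = 3.6000
beam 5: φ=45°, α=285°
  dir = (cos 285°, sin 285°) = (0.2588, -0.9659); from cell (2,5)
  next x-line at t=0.7727, next y-line at t=0.5280; Δt_x=3.8637, Δt_y=1.0353
    y: enter (2,4) at t=0.5280
    x: enter (3,4) at t=0.7727
    y: enter (3,3) at t=1.5633 ← occupied
  → r_5 = 1.5633
beam 6: φ=90°, α=330°
  dir = (cos 330°, sin 330°) = (0.8660, -0.5000); from cell (2,5)
  next x-line at t=0.2309, next y-line at t=1.0200; Δt_x=1.1547, Δt_y=2.0000
    x: enter (3,5) at t=0.2309
    y: enter (3,4) at t=1.0200
    x: enter (4,4) at t=1.3856
    x: enter (5,4) at t=2.5403 ← occupied
  → r_6 = 2.5403
beam 7: φ=135°, α=15°
  dir = (cos 15°, sin 15°) = (0.9659, 0.2588); from cell (2,5)
  next x-line at t=0.2071, next y-line at t=1.8932; Δt_x=1.0353, Δt_y=3.8637
    x: enter (3,5) at t=0.2071
    x: enter (4,5) at t=1.2423
    y: enter (4,6) at t=1.8932 ← occupied
  → r_7 = 1.8932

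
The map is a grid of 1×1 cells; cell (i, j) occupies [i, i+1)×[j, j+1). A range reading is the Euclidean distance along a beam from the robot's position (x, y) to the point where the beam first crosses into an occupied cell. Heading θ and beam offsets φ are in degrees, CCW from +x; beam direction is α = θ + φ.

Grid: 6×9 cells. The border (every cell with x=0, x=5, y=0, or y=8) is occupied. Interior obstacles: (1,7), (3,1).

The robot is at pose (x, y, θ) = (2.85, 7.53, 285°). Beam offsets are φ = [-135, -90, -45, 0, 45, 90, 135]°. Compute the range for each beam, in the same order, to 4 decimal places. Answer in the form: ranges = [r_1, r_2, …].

beam 1: φ=-135°, α=150°
  dir = (cos 150°, sin 150°) = (-0.8660, 0.5000); from cell (2,7)
  next x-line at t=0.9815, next y-line at t=0.9400; Δt_x=1.1547, Δt_y=2.0000
    y: enter (2,8) at t=0.9400 ← occupied
  → r_1 = 0.9400
beam 2: φ=-90°, α=195°
  dir = (cos 195°, sin 195°) = (-0.9659, -0.2588); from cell (2,7)
  next x-line at t=0.8800, next y-line at t=2.0478; Δt_x=1.0353, Δt_y=3.8637
    x: enter (1,7) at t=0.8800 ← occupied
  → r_2 = 0.8800
beam 3: φ=-45°, α=240°
  dir = (cos 240°, sin 240°) = (-0.5000, -0.8660); from cell (2,7)
  next x-line at t=1.7000, next y-line at t=0.6120; Δt_x=2.0000, Δt_y=1.1547
    y: enter (2,6) at t=0.6120
    x: enter (1,6) at t=1.7000
    y: enter (1,5) at t=1.7667
    y: enter (1,4) at t=2.9214
    x: enter (0,4) at t=3.7000 ← occupied
  → r_3 = 3.7000
beam 4: φ=0°, α=285°
  dir = (cos 285°, sin 285°) = (0.2588, -0.9659); from cell (2,7)
  next x-line at t=0.5796, next y-line at t=0.5487; Δt_x=3.8637, Δt_y=1.0353
    y: enter (2,6) at t=0.5487
    x: enter (3,6) at t=0.5796
    y: enter (3,5) at t=1.5840
    y: enter (3,4) at t=2.6192
    y: enter (3,3) at t=3.6545
    x: enter (4,3) at t=4.4433
    y: enter (4,2) at t=4.6898
    y: enter (4,1) at t=5.7251
    y: enter (4,0) at t=6.7604 ← occupied
  → r_4 = 6.7604
beam 5: φ=45°, α=330°
  dir = (cos 330°, sin 330°) = (0.8660, -0.5000); from cell (2,7)
  next x-line at t=0.1732, next y-line at t=1.0600; Δt_x=1.1547, Δt_y=2.0000
    x: enter (3,7) at t=0.1732
    y: enter (3,6) at t=1.0600
    x: enter (4,6) at t=1.3279
    x: enter (5,6) at t=2.4826 ← occupied
  → r_5 = 2.4826
beam 6: φ=90°, α=15°
  dir = (cos 15°, sin 15°) = (0.9659, 0.2588); from cell (2,7)
  next x-line at t=0.1553, next y-line at t=1.8159; Δt_x=1.0353, Δt_y=3.8637
    x: enter (3,7) at t=0.1553
    x: enter (4,7) at t=1.1906
    y: enter (4,8) at t=1.8159 ← occupied
  → r_6 = 1.8159
beam 7: φ=135°, α=60°
  dir = (cos 60°, sin 60°) = (0.5000, 0.8660); from cell (2,7)
  next x-line at t=0.3000, next y-line at t=0.5427; Δt_x=2.0000, Δt_y=1.1547
    x: enter (3,7) at t=0.3000
    y: enter (3,8) at t=0.5427 ← occupied
  → r_7 = 0.5427

ranges = [0.9400, 0.8800, 3.7000, 6.7604, 2.4826, 1.8159, 0.5427]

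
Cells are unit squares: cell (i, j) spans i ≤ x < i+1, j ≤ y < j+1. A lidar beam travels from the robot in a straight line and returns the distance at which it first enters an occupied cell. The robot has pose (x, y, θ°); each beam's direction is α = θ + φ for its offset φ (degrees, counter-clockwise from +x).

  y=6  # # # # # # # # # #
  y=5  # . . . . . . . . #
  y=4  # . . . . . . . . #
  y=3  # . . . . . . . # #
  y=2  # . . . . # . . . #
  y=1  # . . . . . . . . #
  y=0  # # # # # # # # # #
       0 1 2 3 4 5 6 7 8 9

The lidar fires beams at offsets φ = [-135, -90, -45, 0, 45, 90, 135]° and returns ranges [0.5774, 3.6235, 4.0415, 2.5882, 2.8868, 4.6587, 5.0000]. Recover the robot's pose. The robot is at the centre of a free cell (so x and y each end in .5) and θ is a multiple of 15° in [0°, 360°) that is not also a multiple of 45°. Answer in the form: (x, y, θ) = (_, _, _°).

(x, y, θ) = (5.5, 3.5, 75°)

Enumerate (i+0.5, j+0.5, θ) over the 38 free cells and 16 admissible headings. For each, cast all 7 beams and compare to the given ranges.
  (7.5, 2.5, 105°): beam 1 = 1.7321 ≠ 0.5774 ✗
  (3.5, 2.5, 60°): beam 1 = 1.5529 ≠ 0.5774 ✗
  (1.5, 3.5, 120°): beam 1 = 3.6235 ≠ 0.5774 ✗
  (2.5, 5.5, 285°): beam 1 = 1.0000 ≠ 0.5774 ✗
  …
  (5.5, 3.5, 75°): r_1=0.5774, r_2=3.6235, r_3=4.0415, r_4=2.5882, r_5=2.8868, r_6=4.6587, r_7=5.0000 — all match ✓
Unique over the lattice → pose = (5.5, 3.5, 75°).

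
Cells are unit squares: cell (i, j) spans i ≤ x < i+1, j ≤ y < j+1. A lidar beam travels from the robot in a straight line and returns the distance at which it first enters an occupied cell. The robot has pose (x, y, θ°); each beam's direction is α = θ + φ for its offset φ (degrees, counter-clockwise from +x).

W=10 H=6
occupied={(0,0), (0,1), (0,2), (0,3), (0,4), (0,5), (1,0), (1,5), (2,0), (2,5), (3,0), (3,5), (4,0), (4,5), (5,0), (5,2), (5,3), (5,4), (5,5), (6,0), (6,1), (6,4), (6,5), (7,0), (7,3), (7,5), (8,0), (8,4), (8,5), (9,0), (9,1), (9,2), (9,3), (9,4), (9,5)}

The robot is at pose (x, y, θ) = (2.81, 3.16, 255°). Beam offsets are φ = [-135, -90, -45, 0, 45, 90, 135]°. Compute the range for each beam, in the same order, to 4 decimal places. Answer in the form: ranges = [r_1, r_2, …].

beam 1: φ=-135°, α=120°
  cosα=-0.5000 sinα=0.8660 | (2,3) | tMaxX 1.6200 tMaxY 0.9699 | tΔX 2.0000 tΔY 1.1547
    t=0.9699 [y] (2,4)
    t=1.6200 [x] (1,4)
    t=2.1246 [y] (1,5) — stop
  → r_1 = 2.1246
beam 2: φ=-90°, α=165°
  cosα=-0.9659 sinα=0.2588 | (2,3) | tMaxX 0.8386 tMaxY 3.2455 | tΔX 1.0353 tΔY 3.8637
    t=0.8386 [x] (1,3)
    t=1.8738 [x] (0,3) — stop
  → r_2 = 1.8738
beam 3: φ=-45°, α=210°
  cosα=-0.8660 sinα=-0.5000 | (2,3) | tMaxX 0.9353 tMaxY 0.3200 | tΔX 1.1547 tΔY 2.0000
    t=0.3200 [y] (2,2)
    t=0.9353 [x] (1,2)
    t=2.0900 [x] (0,2) — stop
  → r_3 = 2.0900
beam 4: φ=0°, α=255°
  cosα=-0.2588 sinα=-0.9659 | (2,3) | tMaxX 3.1296 tMaxY 0.1656 | tΔX 3.8637 tΔY 1.0353
    t=0.1656 [y] (2,2)
    t=1.2009 [y] (2,1)
    t=2.2362 [y] (2,0) — stop
  → r_4 = 2.2362
beam 5: φ=45°, α=300°
  cosα=0.5000 sinα=-0.8660 | (2,3) | tMaxX 0.3800 tMaxY 0.1848 | tΔX 2.0000 tΔY 1.1547
    t=0.1848 [y] (2,2)
    t=0.3800 [x] (3,2)
    t=1.3395 [y] (3,1)
    t=2.3800 [x] (4,1)
    t=2.4942 [y] (4,0) — stop
  → r_5 = 2.4942
beam 6: φ=90°, α=345°
  cosα=0.9659 sinα=-0.2588 | (2,3) | tMaxX 0.1967 tMaxY 0.6182 | tΔX 1.0353 tΔY 3.8637
    t=0.1967 [x] (3,3)
    t=0.6182 [y] (3,2)
    t=1.2320 [x] (4,2)
    t=2.2673 [x] (5,2) — stop
  → r_6 = 2.2673
beam 7: φ=135°, α=30°
  cosα=0.8660 sinα=0.5000 | (2,3) | tMaxX 0.2194 tMaxY 1.6800 | tΔX 1.1547 tΔY 2.0000
    t=0.2194 [x] (3,3)
    t=1.3741 [x] (4,3)
    t=1.6800 [y] (4,4)
    t=2.5288 [x] (5,4) — stop
  → r_7 = 2.5288

ranges = [2.1246, 1.8738, 2.0900, 2.2362, 2.4942, 2.2673, 2.5288]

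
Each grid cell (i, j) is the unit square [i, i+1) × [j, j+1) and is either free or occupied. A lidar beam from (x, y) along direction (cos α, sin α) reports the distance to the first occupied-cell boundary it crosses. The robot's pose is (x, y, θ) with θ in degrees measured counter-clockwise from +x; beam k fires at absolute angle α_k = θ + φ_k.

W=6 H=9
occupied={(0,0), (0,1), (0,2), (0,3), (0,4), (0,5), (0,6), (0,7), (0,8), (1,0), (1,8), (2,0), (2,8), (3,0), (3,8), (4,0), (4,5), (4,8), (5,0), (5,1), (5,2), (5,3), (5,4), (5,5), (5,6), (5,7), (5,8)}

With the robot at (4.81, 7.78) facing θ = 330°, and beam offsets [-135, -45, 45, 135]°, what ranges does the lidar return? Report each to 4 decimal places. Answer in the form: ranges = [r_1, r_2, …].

ranges = [3.9444, 0.7341, 0.1967, 0.2278]

beam 1: φ=-135°, α=195°
  dir = (cos 195°, sin 195°) = (-0.9659, -0.2588); from cell (4,7)
  next x-line at t=0.8386, next y-line at t=3.0137; Δt_x=1.0353, Δt_y=3.8637
    x: enter (3,7) at t=0.8386
    x: enter (2,7) at t=1.8738
    x: enter (1,7) at t=2.9091
    y: enter (1,6) at t=3.0137
    x: enter (0,6) at t=3.9444 ← occupied
  → r_1 = 3.9444
beam 2: φ=-45°, α=285°
  dir = (cos 285°, sin 285°) = (0.2588, -0.9659); from cell (4,7)
  next x-line at t=0.7341, next y-line at t=0.8075; Δt_x=3.8637, Δt_y=1.0353
    x: enter (5,7) at t=0.7341 ← occupied
  → r_2 = 0.7341
beam 3: φ=45°, α=15°
  dir = (cos 15°, sin 15°) = (0.9659, 0.2588); from cell (4,7)
  next x-line at t=0.1967, next y-line at t=0.8500; Δt_x=1.0353, Δt_y=3.8637
    x: enter (5,7) at t=0.1967 ← occupied
  → r_3 = 0.1967
beam 4: φ=135°, α=105°
  dir = (cos 105°, sin 105°) = (-0.2588, 0.9659); from cell (4,7)
  next x-line at t=3.1296, next y-line at t=0.2278; Δt_x=3.8637, Δt_y=1.0353
    y: enter (4,8) at t=0.2278 ← occupied
  → r_4 = 0.2278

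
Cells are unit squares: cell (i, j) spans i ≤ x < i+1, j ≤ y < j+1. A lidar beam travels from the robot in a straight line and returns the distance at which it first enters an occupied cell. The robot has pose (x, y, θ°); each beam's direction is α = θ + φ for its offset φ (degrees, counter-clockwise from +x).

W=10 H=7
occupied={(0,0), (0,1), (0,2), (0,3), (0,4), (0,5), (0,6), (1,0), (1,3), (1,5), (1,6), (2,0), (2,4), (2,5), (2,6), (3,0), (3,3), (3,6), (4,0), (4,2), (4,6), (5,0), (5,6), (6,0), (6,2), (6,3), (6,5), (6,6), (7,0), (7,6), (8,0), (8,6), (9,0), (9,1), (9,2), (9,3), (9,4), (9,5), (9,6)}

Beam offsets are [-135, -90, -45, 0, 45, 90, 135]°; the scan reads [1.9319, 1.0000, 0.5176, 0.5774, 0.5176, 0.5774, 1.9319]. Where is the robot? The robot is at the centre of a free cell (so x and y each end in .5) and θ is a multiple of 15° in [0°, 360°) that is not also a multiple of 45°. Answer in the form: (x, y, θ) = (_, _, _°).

Candidates: 31 free-cell centres × 16 headings = 496 poses. Raycast each; keep the one whose scan matches to 4 dp.
  (8.5, 5.5, 30°): beam 1 = 4.6587 ≠ 1.9319 ✗
  (8.5, 5.5, 240°): beam 1 = 0.5176 ≠ 1.9319 ✗
  (3.5, 1.5, 165°): beam 1 = 1.0000 ≠ 1.9319 ✗
  …
  (8.5, 1.5, 300°): r_1=1.9319, r_2=1.0000, r_3=0.5176, r_4=0.5774, r_5=0.5176, r_6=0.5774, r_7=1.9319 — all match ✓
Unique over the lattice → pose = (8.5, 1.5, 300°).

(x, y, θ) = (8.5, 1.5, 300°)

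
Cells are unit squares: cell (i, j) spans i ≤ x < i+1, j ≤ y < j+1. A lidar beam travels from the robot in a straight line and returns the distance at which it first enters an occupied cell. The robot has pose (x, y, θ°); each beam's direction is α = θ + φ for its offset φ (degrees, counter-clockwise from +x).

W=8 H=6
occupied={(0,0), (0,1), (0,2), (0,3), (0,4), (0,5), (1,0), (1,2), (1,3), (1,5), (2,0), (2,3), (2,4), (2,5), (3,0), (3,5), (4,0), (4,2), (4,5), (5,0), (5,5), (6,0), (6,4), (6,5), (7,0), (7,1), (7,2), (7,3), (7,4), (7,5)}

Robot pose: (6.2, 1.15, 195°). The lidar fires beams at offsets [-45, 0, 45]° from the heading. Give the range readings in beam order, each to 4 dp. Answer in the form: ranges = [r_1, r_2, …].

beam 1: φ=-45°, α=150°
  direction (-0.8660, 0.5000); cell (6,1); t to first gridline: x 0.2309, y 1.7000 (then +1.1547 / +2.0000)
    (5,1) via x @ 0.2309
    (4,1) via x @ 1.3856
    (4,2) via y @ 1.7000  # hit
  → r_1 = 1.7000
beam 2: φ=0°, α=195°
  direction (-0.9659, -0.2588); cell (6,1); t to first gridline: x 0.2071, y 0.5796 (then +1.0353 / +3.8637)
    (5,1) via x @ 0.2071
    (5,0) via y @ 0.5796  # hit
  → r_2 = 0.5796
beam 3: φ=45°, α=240°
  direction (-0.5000, -0.8660); cell (6,1); t to first gridline: x 0.4000, y 0.1732 (then +2.0000 / +1.1547)
    (6,0) via y @ 0.1732  # hit
  → r_3 = 0.1732

ranges = [1.7000, 0.5796, 0.1732]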